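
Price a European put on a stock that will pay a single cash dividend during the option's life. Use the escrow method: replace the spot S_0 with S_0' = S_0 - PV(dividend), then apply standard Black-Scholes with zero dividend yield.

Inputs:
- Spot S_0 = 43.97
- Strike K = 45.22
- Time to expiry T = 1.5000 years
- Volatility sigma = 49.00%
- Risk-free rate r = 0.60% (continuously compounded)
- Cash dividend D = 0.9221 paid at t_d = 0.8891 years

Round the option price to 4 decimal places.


PV(D) = D * exp(-r * t_d) = 0.9221 * 0.99467960 = 0.91719406
S_0' = S_0 - PV(D) = 43.9700 - 0.91719406 = 43.05280594
d1 = (ln(S_0'/K) + (r + sigma^2/2)*T) / (sigma*sqrt(T)) = 0.23322298
d2 = d1 - sigma*sqrt(T) = -0.36690200
exp(-rT) = 0.99104038
N(-d1) = 0.40779413; N(-d2) = 0.64315394
P = K * exp(-rT) * N(-d2) - S_0' * N(-d1) = 45.2200 * 0.99104038 * 0.64315394 - 43.05280594 * 0.40779413 = 11.2662

Answer: Price = 11.2662


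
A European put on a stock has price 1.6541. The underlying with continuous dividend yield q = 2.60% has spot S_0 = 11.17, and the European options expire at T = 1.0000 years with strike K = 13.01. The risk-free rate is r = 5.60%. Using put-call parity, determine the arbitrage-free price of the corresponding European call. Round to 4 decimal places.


Put-call parity: C - P = S_0 * exp(-qT) - K * exp(-rT).
S_0 * exp(-qT) = 11.1700 * 0.97433509 = 10.88332295
K * exp(-rT) = 13.0100 * 0.94553914 = 12.30146416
C = P + S*exp(-qT) - K*exp(-rT)
C = 1.6541 + 10.88332295 - 12.30146416 = 0.2360

Answer: Call price = 0.2360


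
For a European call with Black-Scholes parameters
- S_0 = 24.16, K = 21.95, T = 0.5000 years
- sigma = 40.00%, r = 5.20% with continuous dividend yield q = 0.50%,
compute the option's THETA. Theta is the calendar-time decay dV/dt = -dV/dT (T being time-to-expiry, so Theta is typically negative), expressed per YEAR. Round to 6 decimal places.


Answer: Theta = -2.912969

Derivation:
d1 = 0.5636745319; d2 = 0.2808318194
phi(d1) = 0.3403424297; exp(-qT) = 0.9975031224; exp(-rT) = 0.9743350896
Theta = -S*exp(-qT)*phi(d1)*sigma/(2*sqrt(T)) - r*K*exp(-rT)*N(d2) + q*S*exp(-qT)*N(d1)
N(d1) = 0.7135121735; N(d2) = 0.6105803015; sqrt(T) = 0.7071067812
Term 1 = -24.1600 * 0.9975031224 * 0.3403424297 * 0.4000 / (2 * 0.7071067812) = -2.3199161177
Term 2 = -0.0520 * 21.9500 * 0.9743350896 * 0.6105803015 = -0.6790300603
Term 3 = 0.0050 * 24.1600 * 0.9975031224 * 0.7135121735 = 0.0859770590
Theta = -2.3199161177 + (-0.6790300603) + (0.0859770590) = -2.912969


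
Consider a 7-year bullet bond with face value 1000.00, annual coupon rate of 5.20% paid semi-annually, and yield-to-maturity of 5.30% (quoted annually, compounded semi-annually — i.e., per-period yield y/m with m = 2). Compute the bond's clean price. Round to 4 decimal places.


Answer: Price = 994.2148

Derivation:
Coupon per period c = face * coupon_rate / m = 26.000000
Periods per year m = 2; per-period yield y/m = 0.026500
Number of cashflows N = 14
Cashflows (t years, CF_t, discount factor 1/(1+y/m)^(m*t), PV):
  t = 0.5000: CF_t = 26.000000, DF = 0.974184, PV = 25.328787
  t = 1.0000: CF_t = 26.000000, DF = 0.949035, PV = 24.674902
  t = 1.5000: CF_t = 26.000000, DF = 0.924535, PV = 24.037898
  t = 2.0000: CF_t = 26.000000, DF = 0.900667, PV = 23.417338
  t = 2.5000: CF_t = 26.000000, DF = 0.877415, PV = 22.812799
  t = 3.0000: CF_t = 26.000000, DF = 0.854764, PV = 22.223867
  t = 3.5000: CF_t = 26.000000, DF = 0.832698, PV = 21.650138
  t = 4.0000: CF_t = 26.000000, DF = 0.811201, PV = 21.091221
  t = 4.5000: CF_t = 26.000000, DF = 0.790259, PV = 20.546732
  t = 5.0000: CF_t = 26.000000, DF = 0.769858, PV = 20.016300
  t = 5.5000: CF_t = 26.000000, DF = 0.749983, PV = 19.499562
  t = 6.0000: CF_t = 26.000000, DF = 0.730622, PV = 18.996164
  t = 6.5000: CF_t = 26.000000, DF = 0.711760, PV = 18.505761
  t = 7.0000: CF_t = 1026.000000, DF = 0.693385, PV = 711.413347
Price P = sum_t PV_t = 994.214818


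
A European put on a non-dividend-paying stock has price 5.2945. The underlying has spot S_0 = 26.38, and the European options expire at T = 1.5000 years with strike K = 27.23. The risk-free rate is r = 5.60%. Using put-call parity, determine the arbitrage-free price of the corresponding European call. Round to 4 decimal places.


Put-call parity: C - P = S_0 * exp(-qT) - K * exp(-rT).
S_0 * exp(-qT) = 26.3800 * 1.00000000 = 26.38000000
K * exp(-rT) = 27.2300 * 0.91943126 = 25.03611310
C = P + S*exp(-qT) - K*exp(-rT)
C = 5.2945 + 26.38000000 - 25.03611310 = 6.6384

Answer: Call price = 6.6384


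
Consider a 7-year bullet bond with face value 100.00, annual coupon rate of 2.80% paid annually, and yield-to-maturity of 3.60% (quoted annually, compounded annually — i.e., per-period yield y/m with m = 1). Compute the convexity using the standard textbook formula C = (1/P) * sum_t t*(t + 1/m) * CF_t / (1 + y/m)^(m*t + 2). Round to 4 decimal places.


Coupon per period c = face * coupon_rate / m = 2.800000
Periods per year m = 1; per-period yield y/m = 0.036000
Number of cashflows N = 7
Cashflows (t years, CF_t, discount factor 1/(1+y/m)^(m*t), PV):
  t = 1.0000: CF_t = 2.800000, DF = 0.965251, PV = 2.702703
  t = 2.0000: CF_t = 2.800000, DF = 0.931709, PV = 2.608786
  t = 3.0000: CF_t = 2.800000, DF = 0.899333, PV = 2.518134
  t = 4.0000: CF_t = 2.800000, DF = 0.868082, PV = 2.430631
  t = 5.0000: CF_t = 2.800000, DF = 0.837917, PV = 2.346169
  t = 6.0000: CF_t = 2.800000, DF = 0.808801, PV = 2.264642
  t = 7.0000: CF_t = 102.800000, DF = 0.780696, PV = 80.255504
Price P = sum_t PV_t = 95.126568
Convexity numerator sum_t t*(t + 1/m) * CF_t / (1+y/m)^(m*t + 2):
  t = 1.0000: term = 5.036267
  t = 2.0000: term = 14.583785
  t = 3.0000: term = 28.154026
  t = 4.0000: term = 45.292834
  t = 5.0000: term = 65.578427
  t = 6.0000: term = 88.619497
  t = 7.0000: term = 4187.389339
Convexity = (1/P) * sum = 4434.654175 / 95.126568 = 46.618461

Answer: Convexity = 46.6185


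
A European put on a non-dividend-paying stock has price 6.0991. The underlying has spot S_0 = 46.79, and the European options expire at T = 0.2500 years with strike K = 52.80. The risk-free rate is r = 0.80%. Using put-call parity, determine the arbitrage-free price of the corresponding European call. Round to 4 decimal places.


Put-call parity: C - P = S_0 * exp(-qT) - K * exp(-rT).
S_0 * exp(-qT) = 46.7900 * 1.00000000 = 46.79000000
K * exp(-rT) = 52.8000 * 0.99800200 = 52.69450553
C = P + S*exp(-qT) - K*exp(-rT)
C = 6.0991 + 46.79000000 - 52.69450553 = 0.1946

Answer: Call price = 0.1946


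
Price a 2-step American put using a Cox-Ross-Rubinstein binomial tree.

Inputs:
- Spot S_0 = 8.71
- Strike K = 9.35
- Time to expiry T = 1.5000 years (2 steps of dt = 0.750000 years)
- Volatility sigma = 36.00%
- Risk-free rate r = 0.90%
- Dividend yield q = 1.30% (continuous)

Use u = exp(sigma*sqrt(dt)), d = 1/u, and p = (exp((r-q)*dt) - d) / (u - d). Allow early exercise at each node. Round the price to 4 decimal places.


dt = T/N = 0.750000
u = exp(sigma*sqrt(dt)) = 1.365839; d = 1/u = 0.732151
p = (exp((r-q)*dt) - d) / (u - d) = 0.417956
Discount per step: exp(-r*dt) = 0.993273
Stock lattice S(k, i) with i counting down-moves:
  k=0: S(0,0) = 8.7100
  k=1: S(1,0) = 11.8965; S(1,1) = 6.3770
  k=2: S(2,0) = 16.2487; S(2,1) = 8.7100; S(2,2) = 4.6689
Terminal payoffs V(N, i) = max(K - S_T, 0):
  V(2,0) = 0.000000; V(2,1) = 0.640000; V(2,2) = 4.681053
Backward induction: V(k, i) = exp(-r*dt) * [p * V(k+1, i) + (1-p) * V(k+1, i+1)]; then take max(V_cont, immediate exercise) for American.
  V(1,0) = exp(-r*dt) * [p*0.000000 + (1-p)*0.640000] = 0.370002; exercise = 0.000000; V(1,0) = max -> 0.370002
  V(1,1) = exp(-r*dt) * [p*0.640000 + (1-p)*4.681053] = 2.971943; exercise = 2.972969; V(1,1) = max -> 2.972969
  V(0,0) = exp(-r*dt) * [p*0.370002 + (1-p)*2.972969] = 1.872362; exercise = 0.640000; V(0,0) = max -> 1.872362

Answer: Price = V(0,0) = 1.8724


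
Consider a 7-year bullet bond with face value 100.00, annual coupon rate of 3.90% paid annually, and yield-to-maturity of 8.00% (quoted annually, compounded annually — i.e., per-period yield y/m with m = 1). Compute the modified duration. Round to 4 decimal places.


Coupon per period c = face * coupon_rate / m = 3.900000
Periods per year m = 1; per-period yield y/m = 0.080000
Number of cashflows N = 7
Cashflows (t years, CF_t, discount factor 1/(1+y/m)^(m*t), PV):
  t = 1.0000: CF_t = 3.900000, DF = 0.925926, PV = 3.611111
  t = 2.0000: CF_t = 3.900000, DF = 0.857339, PV = 3.343621
  t = 3.0000: CF_t = 3.900000, DF = 0.793832, PV = 3.095946
  t = 4.0000: CF_t = 3.900000, DF = 0.735030, PV = 2.866616
  t = 5.0000: CF_t = 3.900000, DF = 0.680583, PV = 2.654274
  t = 6.0000: CF_t = 3.900000, DF = 0.630170, PV = 2.457662
  t = 7.0000: CF_t = 103.900000, DF = 0.583490, PV = 60.624652
Price P = sum_t PV_t = 78.653883
First compute Macaulay numerator sum_t t * PV_t:
  t * PV_t at t = 1.0000: 3.611111
  t * PV_t at t = 2.0000: 6.687243
  t * PV_t at t = 3.0000: 9.287837
  t * PV_t at t = 4.0000: 11.466466
  t * PV_t at t = 5.0000: 13.271372
  t * PV_t at t = 6.0000: 14.745969
  t * PV_t at t = 7.0000: 424.372564
Macaulay duration D = 483.442563 / 78.653883 = 6.146455
Modified duration = D / (1 + y/m) = 6.146455 / (1 + 0.080000) = 5.691162

Answer: Modified duration = 5.6912


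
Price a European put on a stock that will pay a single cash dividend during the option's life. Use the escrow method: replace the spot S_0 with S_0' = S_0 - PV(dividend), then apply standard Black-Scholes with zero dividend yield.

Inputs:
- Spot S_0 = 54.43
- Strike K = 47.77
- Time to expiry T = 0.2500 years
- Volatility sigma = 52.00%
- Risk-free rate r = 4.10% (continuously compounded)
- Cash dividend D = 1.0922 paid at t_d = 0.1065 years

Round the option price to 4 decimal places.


PV(D) = D * exp(-r * t_d) = 1.0922 * 0.99564302 = 1.08744131
S_0' = S_0 - PV(D) = 54.4300 - 1.08744131 = 53.34255869
d1 = (ln(S_0'/K) + (r + sigma^2/2)*T) / (sigma*sqrt(T)) = 0.59379485
d2 = d1 - sigma*sqrt(T) = 0.33379485
exp(-rT) = 0.98980235
N(-d1) = 0.27632467; N(-d2) = 0.36926719
P = K * exp(-rT) * N(-d2) - S_0' * N(-d1) = 47.7700 * 0.98980235 * 0.36926719 - 53.34255869 * 0.27632467 = 2.7201

Answer: Price = 2.7201


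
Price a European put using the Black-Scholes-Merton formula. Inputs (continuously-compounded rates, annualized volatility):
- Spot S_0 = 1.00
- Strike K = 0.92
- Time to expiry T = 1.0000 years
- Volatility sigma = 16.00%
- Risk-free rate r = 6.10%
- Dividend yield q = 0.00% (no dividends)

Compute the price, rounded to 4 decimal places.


Answer: Price = 0.0149

Derivation:
d1 = (ln(S/K) + (r - q + 0.5*sigma^2) * T) / (sigma * sqrt(T)) = 0.98238506
d2 = d1 - sigma * sqrt(T) = 0.82238506
exp(-rT) = 0.94082324; exp(-qT) = 1.00000000
P = K * exp(-rT) * N(-d2) - S_0 * exp(-qT) * N(-d1)
N(-d1) = 0.16295509; N(-d2) = 0.20542889
P = 0.9200 * 0.94082324 * 0.20542889 - 1.0000 * 1.00000000 * 0.16295509 = 0.0149


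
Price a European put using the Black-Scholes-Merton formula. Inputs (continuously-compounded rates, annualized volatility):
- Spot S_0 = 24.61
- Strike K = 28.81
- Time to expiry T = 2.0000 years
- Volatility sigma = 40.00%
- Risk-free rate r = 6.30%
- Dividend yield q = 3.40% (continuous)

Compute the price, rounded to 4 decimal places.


d1 = (ln(S/K) + (r - q + 0.5*sigma^2) * T) / (sigma * sqrt(T)) = 0.10682671
d2 = d1 - sigma * sqrt(T) = -0.45885871
exp(-rT) = 0.88161485; exp(-qT) = 0.93426047
P = K * exp(-rT) * N(-d2) - S_0 * exp(-qT) * N(-d1)
N(-d1) = 0.45746323; N(-d2) = 0.67683218
P = 28.8100 * 0.88161485 * 0.67683218 - 24.6100 * 0.93426047 * 0.45746323 = 6.6730

Answer: Price = 6.6730


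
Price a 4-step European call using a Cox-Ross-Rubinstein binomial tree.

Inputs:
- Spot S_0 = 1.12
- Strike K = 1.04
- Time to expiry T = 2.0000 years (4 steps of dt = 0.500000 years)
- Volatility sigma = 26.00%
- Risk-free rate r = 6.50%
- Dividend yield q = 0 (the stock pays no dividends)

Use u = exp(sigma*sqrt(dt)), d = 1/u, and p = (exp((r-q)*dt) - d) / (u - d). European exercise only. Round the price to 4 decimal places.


dt = T/N = 0.500000
u = exp(sigma*sqrt(dt)) = 1.201833; d = 1/u = 0.832062
p = (exp((r-q)*dt) - d) / (u - d) = 0.543503
Discount per step: exp(-r*dt) = 0.968022
Stock lattice S(k, i) with i counting down-moves:
  k=0: S(0,0) = 1.1200
  k=1: S(1,0) = 1.3461; S(1,1) = 0.9319
  k=2: S(2,0) = 1.6177; S(2,1) = 1.1200; S(2,2) = 0.7754
  k=3: S(3,0) = 1.9442; S(3,1) = 1.3461; S(3,2) = 0.9319; S(3,3) = 0.6452
  k=4: S(4,0) = 2.3367; S(4,1) = 1.6177; S(4,2) = 1.1200; S(4,3) = 0.7754; S(4,4) = 0.5368
Terminal payoffs V(N, i) = max(S_T - K, 0):
  V(4,0) = 1.296653; V(4,1) = 0.577730; V(4,2) = 0.080000; V(4,3) = 0.000000; V(4,4) = 0.000000
Backward induction: V(k, i) = exp(-r*dt) * [p * V(k+1, i) + (1-p) * V(k+1, i+1)].
  V(3,0) = exp(-r*dt) * [p*1.296653 + (1-p)*0.577730] = 0.937498
  V(3,1) = exp(-r*dt) * [p*0.577730 + (1-p)*0.080000] = 0.339309
  V(3,2) = exp(-r*dt) * [p*0.080000 + (1-p)*0.000000] = 0.042090
  V(3,3) = exp(-r*dt) * [p*0.000000 + (1-p)*0.000000] = 0.000000
  V(2,0) = exp(-r*dt) * [p*0.937498 + (1-p)*0.339309] = 0.643180
  V(2,1) = exp(-r*dt) * [p*0.339309 + (1-p)*0.042090] = 0.197118
  V(2,2) = exp(-r*dt) * [p*0.042090 + (1-p)*0.000000] = 0.022144
  V(1,0) = exp(-r*dt) * [p*0.643180 + (1-p)*0.197118] = 0.425499
  V(1,1) = exp(-r*dt) * [p*0.197118 + (1-p)*0.022144] = 0.113494
  V(0,0) = exp(-r*dt) * [p*0.425499 + (1-p)*0.113494] = 0.274018

Answer: Price = V(0,0) = 0.2740


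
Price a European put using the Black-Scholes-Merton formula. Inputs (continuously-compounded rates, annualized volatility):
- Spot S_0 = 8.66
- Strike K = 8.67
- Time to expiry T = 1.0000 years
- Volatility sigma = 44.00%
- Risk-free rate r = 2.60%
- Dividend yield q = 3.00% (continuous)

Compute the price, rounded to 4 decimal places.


d1 = (ln(S/K) + (r - q + 0.5*sigma^2) * T) / (sigma * sqrt(T)) = 0.20828621
d2 = d1 - sigma * sqrt(T) = -0.23171379
exp(-rT) = 0.97433509; exp(-qT) = 0.97044553
P = K * exp(-rT) * N(-d2) - S_0 * exp(-qT) * N(-d1)
N(-d1) = 0.41750275; N(-d2) = 0.59161984
P = 8.6700 * 0.97433509 * 0.59161984 - 8.6600 * 0.97044553 * 0.41750275 = 1.4890

Answer: Price = 1.4890


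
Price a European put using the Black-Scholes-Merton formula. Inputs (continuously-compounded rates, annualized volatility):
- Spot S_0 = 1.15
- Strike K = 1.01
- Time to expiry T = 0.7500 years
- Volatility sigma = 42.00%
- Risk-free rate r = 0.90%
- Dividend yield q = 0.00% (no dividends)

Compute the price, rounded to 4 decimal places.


Answer: Price = 0.0927

Derivation:
d1 = (ln(S/K) + (r - q + 0.5*sigma^2) * T) / (sigma * sqrt(T)) = 0.55731240
d2 = d1 - sigma * sqrt(T) = 0.19358173
exp(-rT) = 0.99327273; exp(-qT) = 1.00000000
P = K * exp(-rT) * N(-d2) - S_0 * exp(-qT) * N(-d1)
N(-d1) = 0.28865700; N(-d2) = 0.42325170
P = 1.0100 * 0.99327273 * 0.42325170 - 1.1500 * 1.00000000 * 0.28865700 = 0.0927


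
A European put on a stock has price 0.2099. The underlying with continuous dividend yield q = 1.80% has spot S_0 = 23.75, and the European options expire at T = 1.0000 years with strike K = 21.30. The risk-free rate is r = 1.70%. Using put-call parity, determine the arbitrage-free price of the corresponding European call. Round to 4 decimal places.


Answer: Call price = 2.5953

Derivation:
Put-call parity: C - P = S_0 * exp(-qT) - K * exp(-rT).
S_0 * exp(-qT) = 23.7500 * 0.98216103 = 23.32632452
K * exp(-rT) = 21.3000 * 0.98314368 = 20.94096048
C = P + S*exp(-qT) - K*exp(-rT)
C = 0.2099 + 23.32632452 - 20.94096048 = 2.5953


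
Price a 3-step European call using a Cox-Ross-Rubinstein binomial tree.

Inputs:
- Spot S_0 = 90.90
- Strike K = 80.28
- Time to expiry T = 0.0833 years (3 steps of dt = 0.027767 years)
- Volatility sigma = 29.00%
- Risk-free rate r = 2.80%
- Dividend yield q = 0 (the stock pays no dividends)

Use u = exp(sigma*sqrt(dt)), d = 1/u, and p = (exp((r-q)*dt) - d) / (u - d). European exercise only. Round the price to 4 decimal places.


dt = T/N = 0.027767
u = exp(sigma*sqrt(dt)) = 1.049510; d = 1/u = 0.952825
p = (exp((r-q)*dt) - d) / (u - d) = 0.495966
Discount per step: exp(-r*dt) = 0.999223
Stock lattice S(k, i) with i counting down-moves:
  k=0: S(0,0) = 90.9000
  k=1: S(1,0) = 95.4005; S(1,1) = 86.6118
  k=2: S(2,0) = 100.1238; S(2,1) = 90.9000; S(2,2) = 82.5259
  k=3: S(3,0) = 105.0809; S(3,1) = 95.4005; S(3,2) = 86.6118; S(3,3) = 78.6328
Terminal payoffs V(N, i) = max(S_T - K, 0):
  V(3,0) = 24.800949; V(3,1) = 15.120485; V(3,2) = 6.331823; V(3,3) = 0.000000
Backward induction: V(k, i) = exp(-r*dt) * [p * V(k+1, i) + (1-p) * V(k+1, i+1)].
  V(2,0) = exp(-r*dt) * [p*24.800949 + (1-p)*15.120485] = 19.906182
  V(2,1) = exp(-r*dt) * [p*15.120485 + (1-p)*6.331823] = 10.682391
  V(2,2) = exp(-r*dt) * [p*6.331823 + (1-p)*0.000000] = 3.137927
  V(1,0) = exp(-r*dt) * [p*19.906182 + (1-p)*10.682391] = 15.245218
  V(1,1) = exp(-r*dt) * [p*10.682391 + (1-p)*3.137927] = 6.874376
  V(0,0) = exp(-r*dt) * [p*15.245218 + (1-p)*6.874376] = 11.017459

Answer: Price = V(0,0) = 11.0175


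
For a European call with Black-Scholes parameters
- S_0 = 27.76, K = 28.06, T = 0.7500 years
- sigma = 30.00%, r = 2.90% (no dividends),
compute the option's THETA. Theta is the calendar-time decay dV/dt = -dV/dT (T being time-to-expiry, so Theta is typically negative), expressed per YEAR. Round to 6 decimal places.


Answer: Theta = -2.260276

Derivation:
d1 = 0.1722469140; d2 = -0.0875607072
phi(d1) = 0.3930678511; exp(-qT) = 1.0000000000; exp(-rT) = 0.9784848257
Theta = -S*exp(-qT)*phi(d1)*sigma/(2*sqrt(T)) - r*K*exp(-rT)*N(d2) + q*S*exp(-qT)*N(d1)
N(d1) = 0.5683782915; N(d2) = 0.4651129167; sqrt(T) = 0.8660254038
Term 1 = -27.7600 * 1.0000000000 * 0.3930678511 * 0.3000 / (2 * 0.8660254038) = -1.8899382452
Term 2 = -0.0290 * 28.0600 * 0.9784848257 * 0.4651129167 = -0.3703379005
Term 3 = 0 (no dividend yield, q = 0)
Theta = -1.8899382452 + (-0.3703379005) + (0.0000000000) = -2.260276


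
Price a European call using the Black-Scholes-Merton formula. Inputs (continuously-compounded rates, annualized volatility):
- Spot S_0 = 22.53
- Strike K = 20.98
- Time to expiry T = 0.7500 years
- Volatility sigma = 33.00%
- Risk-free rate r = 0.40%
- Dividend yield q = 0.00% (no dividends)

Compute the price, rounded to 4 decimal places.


d1 = (ln(S/K) + (r - q + 0.5*sigma^2) * T) / (sigma * sqrt(T)) = 0.40280032
d2 = d1 - sigma * sqrt(T) = 0.11701193
exp(-rT) = 0.99700450; exp(-qT) = 1.00000000
C = S_0 * exp(-qT) * N(d1) - K * exp(-rT) * N(d2)
N(d1) = 0.65645244; N(d2) = 0.54657470
C = 22.5300 * 1.00000000 * 0.65645244 - 20.9800 * 0.99700450 * 0.54657470 = 3.3571

Answer: Price = 3.3571


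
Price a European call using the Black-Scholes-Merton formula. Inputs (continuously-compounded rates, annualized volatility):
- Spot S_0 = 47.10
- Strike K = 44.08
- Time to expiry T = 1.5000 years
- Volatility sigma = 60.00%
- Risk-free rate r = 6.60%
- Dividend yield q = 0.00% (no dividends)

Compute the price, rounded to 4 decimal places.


d1 = (ln(S/K) + (r - q + 0.5*sigma^2) * T) / (sigma * sqrt(T)) = 0.59232314
d2 = d1 - sigma * sqrt(T) = -0.14252378
exp(-rT) = 0.90574271; exp(-qT) = 1.00000000
C = S_0 * exp(-qT) * N(d1) - K * exp(-rT) * N(d2)
N(d1) = 0.72318289; N(d2) = 0.44333315
C = 47.1000 * 1.00000000 * 0.72318289 - 44.0800 * 0.90574271 * 0.44333315 = 16.3618

Answer: Price = 16.3618


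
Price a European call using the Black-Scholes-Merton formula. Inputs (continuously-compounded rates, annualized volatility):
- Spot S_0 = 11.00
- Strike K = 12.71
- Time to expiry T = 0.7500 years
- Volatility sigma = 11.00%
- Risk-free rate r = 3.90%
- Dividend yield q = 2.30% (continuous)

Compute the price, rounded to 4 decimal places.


Answer: Price = 0.0411

Derivation:
d1 = (ln(S/K) + (r - q + 0.5*sigma^2) * T) / (sigma * sqrt(T)) = -1.34319293
d2 = d1 - sigma * sqrt(T) = -1.43845573
exp(-rT) = 0.97117364; exp(-qT) = 0.98289793
C = S_0 * exp(-qT) * N(d1) - K * exp(-rT) * N(d2)
N(d1) = 0.08960475; N(d2) = 0.07515240
C = 11.0000 * 0.98289793 * 0.08960475 - 12.7100 * 0.97117364 * 0.07515240 = 0.0411


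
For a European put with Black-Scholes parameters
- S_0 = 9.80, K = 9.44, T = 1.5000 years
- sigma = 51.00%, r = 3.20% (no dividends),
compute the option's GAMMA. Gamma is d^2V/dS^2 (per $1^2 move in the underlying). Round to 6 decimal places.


d1 = 0.4490753697; d2 = -0.1755445147
phi(d1) = 0.3606768489; exp(-qT) = 1.0000000000; exp(-rT) = 0.9531337871
Gamma = exp(-qT) * phi(d1) / (S * sigma * sqrt(T)) = 1.0000000000 * 0.3606768489 / (9.8000 * 0.5100 * 1.2247448714) = 0.058922

Answer: Gamma = 0.058922


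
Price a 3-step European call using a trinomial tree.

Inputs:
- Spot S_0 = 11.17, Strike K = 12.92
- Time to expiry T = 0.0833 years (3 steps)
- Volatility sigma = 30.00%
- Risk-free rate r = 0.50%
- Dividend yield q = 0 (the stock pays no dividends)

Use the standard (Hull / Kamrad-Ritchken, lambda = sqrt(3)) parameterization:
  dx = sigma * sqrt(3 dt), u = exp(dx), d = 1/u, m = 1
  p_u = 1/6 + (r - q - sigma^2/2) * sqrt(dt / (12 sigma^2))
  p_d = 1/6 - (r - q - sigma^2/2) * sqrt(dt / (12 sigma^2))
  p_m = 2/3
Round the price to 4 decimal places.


dt = T/N = 0.027767; dx = sigma*sqrt(3*dt) = 0.086585
u = exp(dx) = 1.090444; d = 1/u = 0.917057
p_u = 0.160253, p_m = 0.666667, p_d = 0.173080
Discount per step: exp(-r*dt) = 0.999861
Stock lattice S(k, j) with j the centered position index:
  k=0: S(0,+0) = 11.1700
  k=1: S(1,-1) = 10.2435; S(1,+0) = 11.1700; S(1,+1) = 12.1803
  k=2: S(2,-2) = 9.3939; S(2,-1) = 10.2435; S(2,+0) = 11.1700; S(2,+1) = 12.1803; S(2,+2) = 13.2819
  k=3: S(3,-3) = 8.6148; S(3,-2) = 9.3939; S(3,-1) = 10.2435; S(3,+0) = 11.1700; S(3,+1) = 12.1803; S(3,+2) = 13.2819; S(3,+3) = 14.4832
Terminal payoffs V(N, j) = max(S_T - K, 0):
  V(3,-3) = 0.000000; V(3,-2) = 0.000000; V(3,-1) = 0.000000; V(3,+0) = 0.000000; V(3,+1) = 0.000000; V(3,+2) = 0.361898; V(3,+3) = 1.563170
Backward induction: V(k, j) = exp(-r*dt) * [p_u * V(k+1, j+1) + p_m * V(k+1, j) + p_d * V(k+1, j-1)]
  V(2,-2) = exp(-r*dt) * [p_u*0.000000 + p_m*0.000000 + p_d*0.000000] = 0.000000
  V(2,-1) = exp(-r*dt) * [p_u*0.000000 + p_m*0.000000 + p_d*0.000000] = 0.000000
  V(2,+0) = exp(-r*dt) * [p_u*0.000000 + p_m*0.000000 + p_d*0.000000] = 0.000000
  V(2,+1) = exp(-r*dt) * [p_u*0.361898 + p_m*0.000000 + p_d*0.000000] = 0.057987
  V(2,+2) = exp(-r*dt) * [p_u*1.563170 + p_m*0.361898 + p_d*0.000000] = 0.491700
  V(1,-1) = exp(-r*dt) * [p_u*0.000000 + p_m*0.000000 + p_d*0.000000] = 0.000000
  V(1,+0) = exp(-r*dt) * [p_u*0.057987 + p_m*0.000000 + p_d*0.000000] = 0.009291
  V(1,+1) = exp(-r*dt) * [p_u*0.491700 + p_m*0.057987 + p_d*0.000000] = 0.117438
  V(0,+0) = exp(-r*dt) * [p_u*0.117438 + p_m*0.009291 + p_d*0.000000] = 0.025011

Answer: Price = V(0,0) = 0.0250


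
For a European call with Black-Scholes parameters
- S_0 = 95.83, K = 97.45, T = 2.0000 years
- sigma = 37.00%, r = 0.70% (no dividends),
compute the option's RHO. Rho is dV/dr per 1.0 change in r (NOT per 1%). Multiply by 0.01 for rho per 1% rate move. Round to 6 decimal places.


d1 = 0.2563479229; d2 = -0.2669110952
phi(d1) = 0.3860471904; exp(-qT) = 1.0000000000; exp(-rT) = 0.9860975443
N(d2) = 0.3947688069
Rho = K*T*exp(-rT)*N(d2) = 97.4500 * 2.0000 * 0.9860975443 * 0.3947688069 = 75.870779

Answer: Rho = 75.870779


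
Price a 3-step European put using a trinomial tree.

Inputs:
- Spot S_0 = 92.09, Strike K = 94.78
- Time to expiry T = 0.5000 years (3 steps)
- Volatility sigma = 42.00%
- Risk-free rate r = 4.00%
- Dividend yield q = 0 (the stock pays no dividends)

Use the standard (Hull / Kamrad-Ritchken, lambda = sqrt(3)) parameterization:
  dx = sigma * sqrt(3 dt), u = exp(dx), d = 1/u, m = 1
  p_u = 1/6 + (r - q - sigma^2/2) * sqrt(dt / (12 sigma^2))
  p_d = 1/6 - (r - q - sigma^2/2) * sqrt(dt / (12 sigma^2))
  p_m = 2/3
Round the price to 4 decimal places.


dt = T/N = 0.166667; dx = sigma*sqrt(3*dt) = 0.296985
u = exp(dx) = 1.345795; d = 1/u = 0.743055
p_u = 0.153142, p_m = 0.666667, p_d = 0.180191
Discount per step: exp(-r*dt) = 0.993356
Stock lattice S(k, j) with j the centered position index:
  k=0: S(0,+0) = 92.0900
  k=1: S(1,-1) = 68.4280; S(1,+0) = 92.0900; S(1,+1) = 123.9343
  k=2: S(2,-2) = 50.8458; S(2,-1) = 68.4280; S(2,+0) = 92.0900; S(2,+1) = 123.9343; S(2,+2) = 166.7901
  k=3: S(3,-3) = 37.7812; S(3,-2) = 50.8458; S(3,-1) = 68.4280; S(3,+0) = 92.0900; S(3,+1) = 123.9343; S(3,+2) = 166.7901; S(3,+3) = 224.4652
Terminal payoffs V(N, j) = max(K - S_T, 0):
  V(3,-3) = 56.998793; V(3,-2) = 43.934244; V(3,-1) = 26.352040; V(3,+0) = 2.690000; V(3,+1) = 0.000000; V(3,+2) = 0.000000; V(3,+3) = 0.000000
Backward induction: V(k, j) = exp(-r*dt) * [p_u * V(k+1, j+1) + p_m * V(k+1, j) + p_d * V(k+1, j-1)]
  V(2,-2) = exp(-r*dt) * [p_u*26.352040 + p_m*43.934244 + p_d*56.998793] = 43.306121
  V(2,-1) = exp(-r*dt) * [p_u*2.690000 + p_m*26.352040 + p_d*43.934244] = 25.724485
  V(2,+0) = exp(-r*dt) * [p_u*0.000000 + p_m*2.690000 + p_d*26.352040] = 6.498280
  V(2,+1) = exp(-r*dt) * [p_u*0.000000 + p_m*0.000000 + p_d*2.690000] = 0.481494
  V(2,+2) = exp(-r*dt) * [p_u*0.000000 + p_m*0.000000 + p_d*0.000000] = 0.000000
  V(1,-1) = exp(-r*dt) * [p_u*6.498280 + p_m*25.724485 + p_d*43.306121] = 25.775797
  V(1,+0) = exp(-r*dt) * [p_u*0.481494 + p_m*6.498280 + p_d*25.724485] = 8.981182
  V(1,+1) = exp(-r*dt) * [p_u*0.000000 + p_m*0.481494 + p_d*6.498280] = 1.482018
  V(0,+0) = exp(-r*dt) * [p_u*1.482018 + p_m*8.981182 + p_d*25.775797] = 10.786841

Answer: Price = V(0,0) = 10.7868


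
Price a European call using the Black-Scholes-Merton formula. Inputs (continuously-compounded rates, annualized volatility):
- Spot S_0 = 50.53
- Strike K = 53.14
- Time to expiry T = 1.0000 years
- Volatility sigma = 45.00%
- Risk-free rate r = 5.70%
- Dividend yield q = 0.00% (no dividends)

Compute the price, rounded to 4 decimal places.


Answer: Price = 9.1337

Derivation:
d1 = (ln(S/K) + (r - q + 0.5*sigma^2) * T) / (sigma * sqrt(T)) = 0.23974951
d2 = d1 - sigma * sqrt(T) = -0.21025049
exp(-rT) = 0.94459407; exp(-qT) = 1.00000000
C = S_0 * exp(-qT) * N(d1) - K * exp(-rT) * N(d2)
N(d1) = 0.59473777; N(d2) = 0.41673609
C = 50.5300 * 1.00000000 * 0.59473777 - 53.1400 * 0.94459407 * 0.41673609 = 9.1337


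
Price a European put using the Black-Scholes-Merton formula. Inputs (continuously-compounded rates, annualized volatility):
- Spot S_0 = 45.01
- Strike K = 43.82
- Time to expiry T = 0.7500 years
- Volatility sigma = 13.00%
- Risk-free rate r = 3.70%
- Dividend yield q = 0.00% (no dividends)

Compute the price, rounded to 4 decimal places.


Answer: Price = 0.9984

Derivation:
d1 = (ln(S/K) + (r - q + 0.5*sigma^2) * T) / (sigma * sqrt(T)) = 0.54077160
d2 = d1 - sigma * sqrt(T) = 0.42818830
exp(-rT) = 0.97263149; exp(-qT) = 1.00000000
P = K * exp(-rT) * N(-d2) - S_0 * exp(-qT) * N(-d1)
N(-d1) = 0.29433251; N(-d2) = 0.33425702
P = 43.8200 * 0.97263149 * 0.33425702 - 45.0100 * 1.00000000 * 0.29433251 = 0.9984


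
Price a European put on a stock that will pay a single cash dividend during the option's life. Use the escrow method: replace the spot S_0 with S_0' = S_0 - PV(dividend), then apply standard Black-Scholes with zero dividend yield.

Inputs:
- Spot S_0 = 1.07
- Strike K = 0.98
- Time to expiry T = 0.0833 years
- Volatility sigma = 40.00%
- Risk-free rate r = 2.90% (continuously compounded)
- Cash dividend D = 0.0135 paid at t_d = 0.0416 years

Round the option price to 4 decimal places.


PV(D) = D * exp(-r * t_d) = 0.0135 * 0.99879433 = 0.01348372
S_0' = S_0 - PV(D) = 1.0700 - 0.01348372 = 1.05651628
d1 = (ln(S_0'/K) + (r + sigma^2/2)*T) / (sigma*sqrt(T)) = 0.72985355
d2 = d1 - sigma*sqrt(T) = 0.61440659
exp(-rT) = 0.99758722
N(-d1) = 0.23273985; N(-d2) = 0.26947334
P = K * exp(-rT) * N(-d2) - S_0' * N(-d1) = 0.9800 * 0.99758722 * 0.26947334 - 1.05651628 * 0.23273985 = 0.0176

Answer: Price = 0.0176


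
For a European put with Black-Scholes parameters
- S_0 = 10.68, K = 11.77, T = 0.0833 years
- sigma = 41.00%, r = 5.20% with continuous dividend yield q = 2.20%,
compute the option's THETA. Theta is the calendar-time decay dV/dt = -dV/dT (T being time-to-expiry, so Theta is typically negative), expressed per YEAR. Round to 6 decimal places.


Answer: Theta = -1.985832

Derivation:
d1 = -0.7409651182; d2 = -0.8592982497
phi(d1) = 0.3031725431; exp(-qT) = 0.9981690782; exp(-rT) = 0.9956777678
Theta = -S*exp(-qT)*phi(d1)*sigma/(2*sqrt(T)) + r*K*exp(-rT)*N(-d2) - q*S*exp(-qT)*N(-d1)
N(-d1) = 0.7706427048; N(-d2) = 0.8049120052; sqrt(T) = 0.2886173938
Term 1 = -10.6800 * 0.9981690782 * 0.3031725431 * 0.4100 / (2 * 0.2886173938) = -2.2956019856
Term 2 = 0.0520 * 11.7700 * 0.9956777678 * 0.8049120052 = 0.4905090464
Term 3 = -0.0220 * 10.6800 * 0.9981690782 * 0.7706427048 = -0.1807386845
Theta = -2.2956019856 + (0.4905090464) + (-0.1807386845) = -1.985832


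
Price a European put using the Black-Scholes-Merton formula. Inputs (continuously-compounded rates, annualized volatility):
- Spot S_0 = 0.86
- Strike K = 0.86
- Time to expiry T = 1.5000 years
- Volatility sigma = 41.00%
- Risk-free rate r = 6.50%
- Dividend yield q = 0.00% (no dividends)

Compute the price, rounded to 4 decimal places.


d1 = (ln(S/K) + (r - q + 0.5*sigma^2) * T) / (sigma * sqrt(T)) = 0.44523957
d2 = d1 - sigma * sqrt(T) = -0.05690583
exp(-rT) = 0.90710234; exp(-qT) = 1.00000000
P = K * exp(-rT) * N(-d2) - S_0 * exp(-qT) * N(-d1)
N(-d1) = 0.32807332; N(-d2) = 0.52268989
P = 0.8600 * 0.90710234 * 0.52268989 - 0.8600 * 1.00000000 * 0.32807332 = 0.1256

Answer: Price = 0.1256


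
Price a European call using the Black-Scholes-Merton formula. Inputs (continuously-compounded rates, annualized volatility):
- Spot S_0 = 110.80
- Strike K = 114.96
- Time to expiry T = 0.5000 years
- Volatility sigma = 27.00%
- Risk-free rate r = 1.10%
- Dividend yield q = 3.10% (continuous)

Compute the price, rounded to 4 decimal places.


d1 = (ln(S/K) + (r - q + 0.5*sigma^2) * T) / (sigma * sqrt(T)) = -0.14997194
d2 = d1 - sigma * sqrt(T) = -0.34089077
exp(-rT) = 0.99451510; exp(-qT) = 0.98461951
C = S_0 * exp(-qT) * N(d1) - K * exp(-rT) * N(d2)
N(d1) = 0.44039338; N(d2) = 0.36659291
C = 110.8000 * 0.98461951 * 0.44039338 - 114.9600 * 0.99451510 * 0.36659291 = 6.1327

Answer: Price = 6.1327


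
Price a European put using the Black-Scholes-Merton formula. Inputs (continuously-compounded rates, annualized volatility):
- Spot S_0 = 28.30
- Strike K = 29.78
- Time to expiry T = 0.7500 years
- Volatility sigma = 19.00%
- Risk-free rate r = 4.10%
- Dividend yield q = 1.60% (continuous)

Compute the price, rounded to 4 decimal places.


d1 = (ln(S/K) + (r - q + 0.5*sigma^2) * T) / (sigma * sqrt(T)) = -0.11357223
d2 = d1 - sigma * sqrt(T) = -0.27811705
exp(-rT) = 0.96971797; exp(-qT) = 0.98807171
P = K * exp(-rT) * N(-d2) - S_0 * exp(-qT) * N(-d1)
N(-d1) = 0.54521155; N(-d2) = 0.60953875
P = 29.7800 * 0.96971797 * 0.60953875 - 28.3000 * 0.98807171 * 0.54521155 = 2.3569

Answer: Price = 2.3569


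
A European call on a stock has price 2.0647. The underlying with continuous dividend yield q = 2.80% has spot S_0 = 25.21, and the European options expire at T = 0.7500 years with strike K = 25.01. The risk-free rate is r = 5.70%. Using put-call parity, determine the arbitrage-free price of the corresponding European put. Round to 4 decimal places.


Put-call parity: C - P = S_0 * exp(-qT) - K * exp(-rT).
S_0 * exp(-qT) = 25.2100 * 0.97921896 = 24.68611010
K * exp(-rT) = 25.0100 * 0.95815090 = 23.96335396
P = C - S*exp(-qT) + K*exp(-rT)
P = 2.0647 - 24.68611010 + 23.96335396 = 1.3419

Answer: Put price = 1.3419


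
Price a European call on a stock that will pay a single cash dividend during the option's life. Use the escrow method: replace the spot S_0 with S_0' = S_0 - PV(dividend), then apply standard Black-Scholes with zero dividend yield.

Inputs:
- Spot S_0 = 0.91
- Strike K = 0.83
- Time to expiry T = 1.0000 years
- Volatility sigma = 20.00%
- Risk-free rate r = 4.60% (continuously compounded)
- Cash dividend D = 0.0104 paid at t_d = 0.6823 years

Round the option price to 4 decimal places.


Answer: Price = 0.1341

Derivation:
PV(D) = D * exp(-r * t_d) = 0.0104 * 0.96910162 = 0.01007866
S_0' = S_0 - PV(D) = 0.9100 - 0.01007866 = 0.89992134
d1 = (ln(S_0'/K) + (r + sigma^2/2)*T) / (sigma*sqrt(T)) = 0.73440831
d2 = d1 - sigma*sqrt(T) = 0.53440831
exp(-rT) = 0.95504196
N(d1) = 0.76865004; N(d2) = 0.70347046
C = S_0' * N(d1) - K * exp(-rT) * N(d2) = 0.89992134 * 0.76865004 - 0.8300 * 0.95504196 * 0.70347046 = 0.1341


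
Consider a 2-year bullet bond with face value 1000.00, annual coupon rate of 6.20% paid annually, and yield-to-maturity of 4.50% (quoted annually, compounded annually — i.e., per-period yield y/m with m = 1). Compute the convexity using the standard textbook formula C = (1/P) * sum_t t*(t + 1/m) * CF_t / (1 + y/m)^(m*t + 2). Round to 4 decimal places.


Coupon per period c = face * coupon_rate / m = 62.000000
Periods per year m = 1; per-period yield y/m = 0.045000
Number of cashflows N = 2
Cashflows (t years, CF_t, discount factor 1/(1+y/m)^(m*t), PV):
  t = 1.0000: CF_t = 62.000000, DF = 0.956938, PV = 59.330144
  t = 2.0000: CF_t = 1062.000000, DF = 0.915730, PV = 972.505208
Price P = sum_t PV_t = 1031.835352
Convexity numerator sum_t t*(t + 1/m) * CF_t / (1+y/m)^(m*t + 2):
  t = 1.0000: term = 108.660779
  t = 2.0000: term = 5343.312881
Convexity = (1/P) * sum = 5451.973660 / 1031.835352 = 5.283763

Answer: Convexity = 5.2838


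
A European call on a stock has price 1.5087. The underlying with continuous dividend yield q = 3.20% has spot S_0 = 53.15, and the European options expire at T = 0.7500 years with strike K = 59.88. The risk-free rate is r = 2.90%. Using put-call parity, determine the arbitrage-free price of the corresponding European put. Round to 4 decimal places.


Answer: Put price = 8.2108

Derivation:
Put-call parity: C - P = S_0 * exp(-qT) - K * exp(-rT).
S_0 * exp(-qT) = 53.1500 * 0.97628571 = 51.88958547
K * exp(-rT) = 59.8800 * 0.97848483 = 58.59167136
P = C - S*exp(-qT) + K*exp(-rT)
P = 1.5087 - 51.88958547 + 58.59167136 = 8.2108


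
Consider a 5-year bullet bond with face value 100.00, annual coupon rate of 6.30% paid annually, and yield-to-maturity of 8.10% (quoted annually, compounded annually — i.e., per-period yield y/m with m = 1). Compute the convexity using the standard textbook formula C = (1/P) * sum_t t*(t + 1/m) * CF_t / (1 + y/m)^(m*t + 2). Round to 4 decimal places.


Answer: Convexity = 21.7228

Derivation:
Coupon per period c = face * coupon_rate / m = 6.300000
Periods per year m = 1; per-period yield y/m = 0.081000
Number of cashflows N = 5
Cashflows (t years, CF_t, discount factor 1/(1+y/m)^(m*t), PV):
  t = 1.0000: CF_t = 6.300000, DF = 0.925069, PV = 5.827937
  t = 2.0000: CF_t = 6.300000, DF = 0.855753, PV = 5.391246
  t = 3.0000: CF_t = 6.300000, DF = 0.791631, PV = 4.987277
  t = 4.0000: CF_t = 6.300000, DF = 0.732314, PV = 4.613577
  t = 5.0000: CF_t = 106.300000, DF = 0.677441, PV = 72.011987
Price P = sum_t PV_t = 92.832024
Convexity numerator sum_t t*(t + 1/m) * CF_t / (1+y/m)^(m*t + 2):
  t = 1.0000: term = 9.974553
  t = 2.0000: term = 27.681462
  t = 3.0000: term = 51.214546
  t = 4.0000: term = 78.961680
  t = 5.0000: term = 1848.734993
Convexity = (1/P) * sum = 2016.567234 / 92.832024 = 21.722754


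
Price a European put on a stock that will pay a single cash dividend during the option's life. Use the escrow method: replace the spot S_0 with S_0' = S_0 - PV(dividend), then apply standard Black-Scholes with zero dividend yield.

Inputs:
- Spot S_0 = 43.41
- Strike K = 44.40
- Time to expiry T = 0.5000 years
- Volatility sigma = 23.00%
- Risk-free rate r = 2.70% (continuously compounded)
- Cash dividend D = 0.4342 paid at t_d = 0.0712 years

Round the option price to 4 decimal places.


Answer: Price = 3.2455

Derivation:
PV(D) = D * exp(-r * t_d) = 0.4342 * 0.99807945 = 0.43336610
S_0' = S_0 - PV(D) = 43.4100 - 0.43336610 = 42.97663390
d1 = (ln(S_0'/K) + (r + sigma^2/2)*T) / (sigma*sqrt(T)) = -0.03601878
d2 = d1 - sigma*sqrt(T) = -0.19865334
exp(-rT) = 0.98659072
N(-d1) = 0.51436631; N(-d2) = 0.57873304
P = K * exp(-rT) * N(-d2) - S_0' * N(-d1) = 44.4000 * 0.98659072 * 0.57873304 - 42.97663390 * 0.51436631 = 3.2455


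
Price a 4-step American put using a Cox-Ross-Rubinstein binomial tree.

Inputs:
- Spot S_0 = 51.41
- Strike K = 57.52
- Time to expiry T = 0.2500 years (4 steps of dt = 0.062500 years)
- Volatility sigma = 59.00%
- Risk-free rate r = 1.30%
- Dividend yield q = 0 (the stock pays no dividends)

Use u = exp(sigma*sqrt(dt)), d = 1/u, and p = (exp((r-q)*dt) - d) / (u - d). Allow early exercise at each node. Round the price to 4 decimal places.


dt = T/N = 0.062500
u = exp(sigma*sqrt(dt)) = 1.158933; d = 1/u = 0.862862
p = (exp((r-q)*dt) - d) / (u - d) = 0.465937
Discount per step: exp(-r*dt) = 0.999188
Stock lattice S(k, i) with i counting down-moves:
  k=0: S(0,0) = 51.4100
  k=1: S(1,0) = 59.5808; S(1,1) = 44.3598
  k=2: S(2,0) = 69.0501; S(2,1) = 51.4100; S(2,2) = 38.2764
  k=3: S(3,0) = 80.0245; S(3,1) = 59.5808; S(3,2) = 44.3598; S(3,3) = 33.0272
  k=4: S(4,0) = 92.7430; S(4,1) = 69.0501; S(4,2) = 51.4100; S(4,3) = 38.2764; S(4,4) = 28.4980
Terminal payoffs V(N, i) = max(K - S_T, 0):
  V(4,0) = 0.000000; V(4,1) = 0.000000; V(4,2) = 6.110000; V(4,3) = 19.243631; V(4,4) = 29.022034
Backward induction: V(k, i) = exp(-r*dt) * [p * V(k+1, i) + (1-p) * V(k+1, i+1)]; then take max(V_cont, immediate exercise) for American.
  V(3,0) = exp(-r*dt) * [p*0.000000 + (1-p)*0.000000] = 0.000000; exercise = 0.000000; V(3,0) = max -> 0.000000
  V(3,1) = exp(-r*dt) * [p*0.000000 + (1-p)*6.110000] = 3.260474; exercise = 0.000000; V(3,1) = max -> 3.260474
  V(3,2) = exp(-r*dt) * [p*6.110000 + (1-p)*19.243631] = 13.113526; exercise = 13.160242; V(3,2) = max -> 13.160242
  V(3,3) = exp(-r*dt) * [p*19.243631 + (1-p)*29.022034] = 24.446043; exercise = 24.492759; V(3,3) = max -> 24.492759
  V(2,0) = exp(-r*dt) * [p*0.000000 + (1-p)*3.260474] = 1.739884; exercise = 0.000000; V(2,0) = max -> 1.739884
  V(2,1) = exp(-r*dt) * [p*3.260474 + (1-p)*13.160242] = 8.540631; exercise = 6.110000; V(2,1) = max -> 8.540631
  V(2,2) = exp(-r*dt) * [p*13.160242 + (1-p)*24.492759] = 19.196915; exercise = 19.243631; V(2,2) = max -> 19.243631
  V(1,0) = exp(-r*dt) * [p*1.739884 + (1-p)*8.540631] = 5.367548; exercise = 0.000000; V(1,0) = max -> 5.367548
  V(1,1) = exp(-r*dt) * [p*8.540631 + (1-p)*19.243631] = 14.245127; exercise = 13.160242; V(1,1) = max -> 14.245127
  V(0,0) = exp(-r*dt) * [p*5.367548 + (1-p)*14.245127] = 10.100524; exercise = 6.110000; V(0,0) = max -> 10.100524

Answer: Price = V(0,0) = 10.1005


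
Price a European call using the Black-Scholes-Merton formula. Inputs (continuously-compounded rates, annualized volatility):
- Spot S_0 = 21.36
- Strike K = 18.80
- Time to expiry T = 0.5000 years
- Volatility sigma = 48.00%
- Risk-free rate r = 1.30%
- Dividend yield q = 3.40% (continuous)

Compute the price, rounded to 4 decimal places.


d1 = (ln(S/K) + (r - q + 0.5*sigma^2) * T) / (sigma * sqrt(T)) = 0.51490085
d2 = d1 - sigma * sqrt(T) = 0.17548960
exp(-rT) = 0.99352108; exp(-qT) = 0.98314368
C = S_0 * exp(-qT) * N(d1) - K * exp(-rT) * N(d2)
N(d1) = 0.69668885; N(d2) = 0.56965253
C = 21.3600 * 0.98314368 * 0.69668885 - 18.8000 * 0.99352108 * 0.56965253 = 3.9903

Answer: Price = 3.9903


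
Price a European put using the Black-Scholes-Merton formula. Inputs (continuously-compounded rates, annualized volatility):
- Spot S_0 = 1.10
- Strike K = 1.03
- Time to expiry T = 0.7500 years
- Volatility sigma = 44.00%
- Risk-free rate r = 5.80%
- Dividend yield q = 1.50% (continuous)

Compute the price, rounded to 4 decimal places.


d1 = (ln(S/K) + (r - q + 0.5*sigma^2) * T) / (sigma * sqrt(T)) = 0.44771251
d2 = d1 - sigma * sqrt(T) = 0.06666133
exp(-rT) = 0.95743255; exp(-qT) = 0.98881304
P = K * exp(-rT) * N(-d2) - S_0 * exp(-qT) * N(-d1)
N(-d1) = 0.32718035; N(-d2) = 0.47342566
P = 1.0300 * 0.95743255 * 0.47342566 - 1.1000 * 0.98881304 * 0.32718035 = 0.1110

Answer: Price = 0.1110


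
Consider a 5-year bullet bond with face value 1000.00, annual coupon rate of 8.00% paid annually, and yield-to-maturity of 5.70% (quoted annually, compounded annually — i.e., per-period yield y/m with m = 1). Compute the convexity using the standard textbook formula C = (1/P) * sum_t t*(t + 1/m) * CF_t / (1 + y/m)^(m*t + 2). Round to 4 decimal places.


Coupon per period c = face * coupon_rate / m = 80.000000
Periods per year m = 1; per-period yield y/m = 0.057000
Number of cashflows N = 5
Cashflows (t years, CF_t, discount factor 1/(1+y/m)^(m*t), PV):
  t = 1.0000: CF_t = 80.000000, DF = 0.946074, PV = 75.685904
  t = 2.0000: CF_t = 80.000000, DF = 0.895056, PV = 71.604450
  t = 3.0000: CF_t = 80.000000, DF = 0.846789, PV = 67.743094
  t = 4.0000: CF_t = 80.000000, DF = 0.801125, PV = 64.089965
  t = 5.0000: CF_t = 1080.000000, DF = 0.757923, PV = 818.556797
Price P = sum_t PV_t = 1097.680209
Convexity numerator sum_t t*(t + 1/m) * CF_t / (1+y/m)^(m*t + 2):
  t = 1.0000: term = 135.486187
  t = 2.0000: term = 384.539793
  t = 3.0000: term = 727.606042
  t = 4.0000: term = 1147.281680
  t = 5.0000: term = 21979.615916
Convexity = (1/P) * sum = 24374.529618 / 1097.680209 = 22.205492

Answer: Convexity = 22.2055
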